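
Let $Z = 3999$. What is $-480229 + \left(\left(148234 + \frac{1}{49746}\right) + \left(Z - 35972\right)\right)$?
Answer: $- \frac{18105952127}{49746} \approx -3.6397 \cdot 10^{5}$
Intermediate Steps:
$-480229 + \left(\left(148234 + \frac{1}{49746}\right) + \left(Z - 35972\right)\right) = -480229 + \left(\left(148234 + \frac{1}{49746}\right) + \left(3999 - 35972\right)\right) = -480229 + \left(\left(148234 + \frac{1}{49746}\right) - 31973\right) = -480229 + \left(\frac{7374048565}{49746} - 31973\right) = -480229 + \frac{5783519707}{49746} = - \frac{18105952127}{49746}$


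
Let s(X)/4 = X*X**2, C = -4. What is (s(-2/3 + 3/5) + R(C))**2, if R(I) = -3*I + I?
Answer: 728784016/11390625 ≈ 63.981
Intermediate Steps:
R(I) = -2*I
s(X) = 4*X**3 (s(X) = 4*(X*X**2) = 4*X**3)
(s(-2/3 + 3/5) + R(C))**2 = (4*(-2/3 + 3/5)**3 - 2*(-4))**2 = (4*(-2*1/3 + 3*(1/5))**3 + 8)**2 = (4*(-2/3 + 3/5)**3 + 8)**2 = (4*(-1/15)**3 + 8)**2 = (4*(-1/3375) + 8)**2 = (-4/3375 + 8)**2 = (26996/3375)**2 = 728784016/11390625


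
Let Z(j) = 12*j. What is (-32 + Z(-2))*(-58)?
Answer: 3248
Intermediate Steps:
(-32 + Z(-2))*(-58) = (-32 + 12*(-2))*(-58) = (-32 - 24)*(-58) = -56*(-58) = 3248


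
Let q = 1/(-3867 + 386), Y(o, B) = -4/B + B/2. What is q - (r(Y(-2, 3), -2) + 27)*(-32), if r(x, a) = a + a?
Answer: 2562015/3481 ≈ 736.00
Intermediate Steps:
Y(o, B) = B/2 - 4/B (Y(o, B) = -4/B + B*(1/2) = -4/B + B/2 = B/2 - 4/B)
r(x, a) = 2*a
q = -1/3481 (q = 1/(-3481) = -1/3481 ≈ -0.00028727)
q - (r(Y(-2, 3), -2) + 27)*(-32) = -1/3481 - (2*(-2) + 27)*(-32) = -1/3481 - (-4 + 27)*(-32) = -1/3481 - 23*(-32) = -1/3481 - 1*(-736) = -1/3481 + 736 = 2562015/3481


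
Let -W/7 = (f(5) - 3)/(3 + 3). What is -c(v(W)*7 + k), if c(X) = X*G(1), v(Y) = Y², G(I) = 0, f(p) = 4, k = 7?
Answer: 0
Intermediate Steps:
W = -7/6 (W = -7*(4 - 3)/(3 + 3) = -7/6 ≈ -1.1667)
c(X) = 0 (c(X) = X*0 = 0)
-c(v(W)*7 + k) = -1*0 = 0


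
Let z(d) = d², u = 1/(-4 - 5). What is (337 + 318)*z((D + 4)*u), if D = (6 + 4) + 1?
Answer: 16375/9 ≈ 1819.4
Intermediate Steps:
D = 11 (D = 10 + 1 = 11)
u = -⅑ (u = 1/(-9) = -⅑ ≈ -0.11111)
(337 + 318)*z((D + 4)*u) = (337 + 318)*((11 + 4)*(-⅑))² = 655*(15*(-⅑))² = 655*(-5/3)² = 655*(25/9) = 16375/9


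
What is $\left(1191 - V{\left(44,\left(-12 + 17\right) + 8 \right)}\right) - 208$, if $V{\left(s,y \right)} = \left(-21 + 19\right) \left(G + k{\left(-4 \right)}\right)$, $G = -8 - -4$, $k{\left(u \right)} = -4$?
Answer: $967$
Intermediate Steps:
$G = -4$ ($G = -8 + 4 = -4$)
$V{\left(s,y \right)} = 16$ ($V{\left(s,y \right)} = \left(-21 + 19\right) \left(-4 - 4\right) = \left(-2\right) \left(-8\right) = 16$)
$\left(1191 - V{\left(44,\left(-12 + 17\right) + 8 \right)}\right) - 208 = \left(1191 - 16\right) - 208 = 1175 - 208 = 967$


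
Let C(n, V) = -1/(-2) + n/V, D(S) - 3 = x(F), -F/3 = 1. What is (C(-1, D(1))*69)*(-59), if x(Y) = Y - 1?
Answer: -12213/2 ≈ -6106.5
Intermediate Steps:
F = -3 (F = -3*1 = -3)
x(Y) = -1 + Y
D(S) = -1 (D(S) = 3 + (-1 - 3) = 3 - 4 = -1)
C(n, V) = ½ + n/V (C(n, V) = -1*(-½) + n/V = ½ + n/V)
(C(-1, D(1))*69)*(-59) = (((-1 + (½)*(-1))/(-1))*69)*(-59) = (-(-1 - ½)*69)*(-59) = (-1*(-3/2)*69)*(-59) = ((3/2)*69)*(-59) = (207/2)*(-59) = -12213/2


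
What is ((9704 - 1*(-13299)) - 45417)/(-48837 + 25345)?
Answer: 1601/1678 ≈ 0.95411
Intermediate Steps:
((9704 - 1*(-13299)) - 45417)/(-48837 + 25345) = ((9704 + 13299) - 45417)/(-23492) = (23003 - 45417)*(-1/23492) = -22414*(-1/23492) = 1601/1678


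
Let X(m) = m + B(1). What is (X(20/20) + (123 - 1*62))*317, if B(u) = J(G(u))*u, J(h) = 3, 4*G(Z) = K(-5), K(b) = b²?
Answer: 20605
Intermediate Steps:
G(Z) = 25/4 (G(Z) = (¼)*(-5)² = (¼)*25 = 25/4)
B(u) = 3*u
X(m) = 3 + m (X(m) = m + 3*1 = m + 3 = 3 + m)
(X(20/20) + (123 - 1*62))*317 = ((3 + 20/20) + (123 - 1*62))*317 = ((3 + 20*(1/20)) + (123 - 62))*317 = ((3 + 1) + 61)*317 = (4 + 61)*317 = 65*317 = 20605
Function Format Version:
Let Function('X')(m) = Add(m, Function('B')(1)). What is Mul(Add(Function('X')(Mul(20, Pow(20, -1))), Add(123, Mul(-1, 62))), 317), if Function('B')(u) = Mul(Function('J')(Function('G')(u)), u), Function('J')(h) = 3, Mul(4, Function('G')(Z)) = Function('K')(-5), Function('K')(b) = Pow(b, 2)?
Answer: 20605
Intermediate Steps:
Function('G')(Z) = Rational(25, 4) (Function('G')(Z) = Mul(Rational(1, 4), Pow(-5, 2)) = Mul(Rational(1, 4), 25) = Rational(25, 4))
Function('B')(u) = Mul(3, u)
Function('X')(m) = Add(3, m) (Function('X')(m) = Add(m, Mul(3, 1)) = Add(m, 3) = Add(3, m))
Mul(Add(Function('X')(Mul(20, Pow(20, -1))), Add(123, Mul(-1, 62))), 317) = Mul(Add(Add(3, Mul(20, Pow(20, -1))), Add(123, Mul(-1, 62))), 317) = Mul(Add(Add(3, Mul(20, Rational(1, 20))), Add(123, -62)), 317) = Mul(Add(Add(3, 1), 61), 317) = Mul(Add(4, 61), 317) = Mul(65, 317) = 20605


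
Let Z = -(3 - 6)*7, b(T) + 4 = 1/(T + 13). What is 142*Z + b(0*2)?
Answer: 38715/13 ≈ 2978.1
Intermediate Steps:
b(T) = -4 + 1/(13 + T) (b(T) = -4 + 1/(T + 13) = -4 + 1/(13 + T))
Z = 21 (Z = -(-3)*7 = -1*(-21) = 21)
142*Z + b(0*2) = 142*21 + (-51 - 0*2)/(13 + 0*2) = 2982 + (-51 - 4*0)/(13 + 0) = 2982 + (-51 + 0)/13 = 2982 + (1/13)*(-51) = 2982 - 51/13 = 38715/13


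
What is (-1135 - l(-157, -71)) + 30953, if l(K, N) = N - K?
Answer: 29732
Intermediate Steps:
(-1135 - l(-157, -71)) + 30953 = (-1135 - (-71 - 1*(-157))) + 30953 = (-1135 - (-71 + 157)) + 30953 = (-1135 - 1*86) + 30953 = (-1135 - 86) + 30953 = -1221 + 30953 = 29732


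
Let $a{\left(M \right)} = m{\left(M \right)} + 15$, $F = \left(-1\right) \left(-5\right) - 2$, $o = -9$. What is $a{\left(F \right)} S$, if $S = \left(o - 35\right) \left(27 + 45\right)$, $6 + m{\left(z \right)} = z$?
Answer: $-38016$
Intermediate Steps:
$m{\left(z \right)} = -6 + z$
$F = 3$ ($F = 5 - 2 = 3$)
$a{\left(M \right)} = 9 + M$ ($a{\left(M \right)} = \left(-6 + M\right) + 15 = 9 + M$)
$S = -3168$ ($S = \left(-9 - 35\right) \left(27 + 45\right) = \left(-44\right) 72 = -3168$)
$a{\left(F \right)} S = \left(9 + 3\right) \left(-3168\right) = 12 \left(-3168\right) = -38016$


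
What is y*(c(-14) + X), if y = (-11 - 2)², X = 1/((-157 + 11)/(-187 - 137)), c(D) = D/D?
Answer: 39715/73 ≈ 544.04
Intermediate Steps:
c(D) = 1
X = 162/73 (X = 1/(-146/(-324)) = 1/(-146*(-1/324)) = 1/(73/162) = 162/73 ≈ 2.2192)
y = 169 (y = (-13)² = 169)
y*(c(-14) + X) = 169*(1 + 162/73) = 169*(235/73) = 39715/73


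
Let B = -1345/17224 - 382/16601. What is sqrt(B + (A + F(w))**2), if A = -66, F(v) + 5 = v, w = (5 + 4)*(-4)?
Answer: sqrt(234013149573567473278)/142967812 ≈ 107.00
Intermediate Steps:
w = -36 (w = 9*(-4) = -36)
F(v) = -5 + v
B = -28907913/285935624 (B = -1345*1/17224 - 382*1/16601 = -1345/17224 - 382/16601 = -28907913/285935624 ≈ -0.10110)
sqrt(B + (A + F(w))**2) = sqrt(-28907913/285935624 + (-66 + (-5 - 36))**2) = sqrt(-28907913/285935624 + (-66 - 41)**2) = sqrt(-28907913/285935624 + (-107)**2) = sqrt(-28907913/285935624 + 11449) = sqrt(3273648051263/285935624) = sqrt(234013149573567473278)/142967812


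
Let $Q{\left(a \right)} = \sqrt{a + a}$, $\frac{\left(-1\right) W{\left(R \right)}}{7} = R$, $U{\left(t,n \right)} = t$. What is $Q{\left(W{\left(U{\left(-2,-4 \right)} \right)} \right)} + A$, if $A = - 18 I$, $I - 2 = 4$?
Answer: $-108 + 2 \sqrt{7} \approx -102.71$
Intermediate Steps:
$I = 6$ ($I = 2 + 4 = 6$)
$W{\left(R \right)} = - 7 R$
$Q{\left(a \right)} = \sqrt{2} \sqrt{a}$ ($Q{\left(a \right)} = \sqrt{2 a} = \sqrt{2} \sqrt{a}$)
$A = -108$ ($A = \left(-18\right) 6 = -108$)
$Q{\left(W{\left(U{\left(-2,-4 \right)} \right)} \right)} + A = \sqrt{2} \sqrt{\left(-7\right) \left(-2\right)} - 108 = \sqrt{2} \sqrt{14} - 108 = 2 \sqrt{7} - 108 = -108 + 2 \sqrt{7}$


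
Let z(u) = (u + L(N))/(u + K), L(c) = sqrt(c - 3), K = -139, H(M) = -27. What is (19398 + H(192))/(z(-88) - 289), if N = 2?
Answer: -288083671755/4292215226 + 4397217*I/4292215226 ≈ -67.118 + 0.0010245*I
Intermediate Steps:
L(c) = sqrt(-3 + c)
z(u) = (I + u)/(-139 + u) (z(u) = (u + sqrt(-3 + 2))/(u - 139) = (u + sqrt(-1))/(-139 + u) = (u + I)/(-139 + u) = (I + u)/(-139 + u))
(19398 + H(192))/(z(-88) - 289) = (19398 - 27)/((I - 88)/(-139 - 88) - 289) = 19371/((-88 + I)/(-227) - 289) = 19371/(-(-88 + I)/227 - 289) = 19371/((88/227 - I/227) - 289) = 19371/(-65515/227 - I/227) = 19371*(51529*(-65515/227 + I/227)/4292215226) = 998168259*(-65515/227 + I/227)/4292215226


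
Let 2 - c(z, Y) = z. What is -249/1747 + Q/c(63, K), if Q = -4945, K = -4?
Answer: 8623726/106567 ≈ 80.923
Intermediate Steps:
c(z, Y) = 2 - z
-249/1747 + Q/c(63, K) = -249/1747 - 4945/(2 - 1*63) = -249*1/1747 - 4945/(2 - 63) = -249/1747 - 4945/(-61) = -249/1747 - 4945*(-1/61) = -249/1747 + 4945/61 = 8623726/106567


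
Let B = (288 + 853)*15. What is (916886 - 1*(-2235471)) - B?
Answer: 3135242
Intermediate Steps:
B = 17115 (B = 1141*15 = 17115)
(916886 - 1*(-2235471)) - B = (916886 - 1*(-2235471)) - 1*17115 = (916886 + 2235471) - 17115 = 3152357 - 17115 = 3135242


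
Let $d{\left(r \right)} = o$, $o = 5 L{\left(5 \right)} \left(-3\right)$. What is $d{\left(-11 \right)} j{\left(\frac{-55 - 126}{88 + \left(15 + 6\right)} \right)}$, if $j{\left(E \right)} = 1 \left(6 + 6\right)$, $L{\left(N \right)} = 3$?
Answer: $-540$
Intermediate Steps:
$o = -45$ ($o = 5 \cdot 3 \left(-3\right) = 15 \left(-3\right) = -45$)
$d{\left(r \right)} = -45$
$j{\left(E \right)} = 12$ ($j{\left(E \right)} = 1 \cdot 12 = 12$)
$d{\left(-11 \right)} j{\left(\frac{-55 - 126}{88 + \left(15 + 6\right)} \right)} = \left(-45\right) 12 = -540$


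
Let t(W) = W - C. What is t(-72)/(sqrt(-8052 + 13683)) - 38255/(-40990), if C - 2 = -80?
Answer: 7651/8198 + 2*sqrt(5631)/1877 ≈ 1.0132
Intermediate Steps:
C = -78 (C = 2 - 80 = -78)
t(W) = 78 + W (t(W) = W - 1*(-78) = W + 78 = 78 + W)
t(-72)/(sqrt(-8052 + 13683)) - 38255/(-40990) = (78 - 72)/(sqrt(-8052 + 13683)) - 38255/(-40990) = 6/(sqrt(5631)) - 38255*(-1/40990) = 6*(sqrt(5631)/5631) + 7651/8198 = 2*sqrt(5631)/1877 + 7651/8198 = 7651/8198 + 2*sqrt(5631)/1877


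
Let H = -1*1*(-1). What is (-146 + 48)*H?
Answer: -98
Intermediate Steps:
H = 1 (H = -1*(-1) = 1)
(-146 + 48)*H = (-146 + 48)*1 = -98*1 = -98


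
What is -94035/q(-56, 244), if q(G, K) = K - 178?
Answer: -31345/22 ≈ -1424.8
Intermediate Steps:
q(G, K) = -178 + K
-94035/q(-56, 244) = -94035/(-178 + 244) = -94035/66 = -94035*1/66 = -31345/22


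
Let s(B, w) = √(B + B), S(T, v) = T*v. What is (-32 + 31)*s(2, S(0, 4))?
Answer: -2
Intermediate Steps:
s(B, w) = √2*√B (s(B, w) = √(2*B) = √2*√B)
(-32 + 31)*s(2, S(0, 4)) = (-32 + 31)*(√2*√2) = -1*2 = -2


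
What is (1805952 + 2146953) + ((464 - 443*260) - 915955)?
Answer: 2922234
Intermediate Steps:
(1805952 + 2146953) + ((464 - 443*260) - 915955) = 3952905 + ((464 - 115180) - 915955) = 3952905 + (-114716 - 915955) = 3952905 - 1030671 = 2922234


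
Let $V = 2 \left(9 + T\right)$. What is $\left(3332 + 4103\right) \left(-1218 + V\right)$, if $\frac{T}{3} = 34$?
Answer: $-7405260$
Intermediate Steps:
$T = 102$ ($T = 3 \cdot 34 = 102$)
$V = 222$ ($V = 2 \left(9 + 102\right) = 2 \cdot 111 = 222$)
$\left(3332 + 4103\right) \left(-1218 + V\right) = \left(3332 + 4103\right) \left(-1218 + 222\right) = 7435 \left(-996\right) = -7405260$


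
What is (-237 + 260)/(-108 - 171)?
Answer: -23/279 ≈ -0.082437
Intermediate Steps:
(-237 + 260)/(-108 - 171) = 23/(-279) = 23*(-1/279) = -23/279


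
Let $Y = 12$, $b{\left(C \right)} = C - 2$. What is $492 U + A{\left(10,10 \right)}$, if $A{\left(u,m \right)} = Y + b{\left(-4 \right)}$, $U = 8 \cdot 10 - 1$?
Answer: $38874$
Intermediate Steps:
$U = 79$ ($U = 80 - 1 = 79$)
$b{\left(C \right)} = -2 + C$ ($b{\left(C \right)} = C - 2 = -2 + C$)
$A{\left(u,m \right)} = 6$ ($A{\left(u,m \right)} = 12 - 6 = 6$)
$492 U + A{\left(10,10 \right)} = 492 \cdot 79 + 6 = 38868 + 6 = 38874$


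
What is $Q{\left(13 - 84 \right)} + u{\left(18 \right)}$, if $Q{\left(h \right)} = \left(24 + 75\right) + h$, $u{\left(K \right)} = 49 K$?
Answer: $910$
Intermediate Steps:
$Q{\left(h \right)} = 99 + h$
$Q{\left(13 - 84 \right)} + u{\left(18 \right)} = \left(99 + \left(13 - 84\right)\right) + 49 \cdot 18 = \left(99 + \left(13 - 84\right)\right) + 882 = \left(99 - 71\right) + 882 = 28 + 882 = 910$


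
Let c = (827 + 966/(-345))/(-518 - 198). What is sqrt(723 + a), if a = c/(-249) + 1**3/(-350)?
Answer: sqrt(7037853043901421)/3119970 ≈ 26.889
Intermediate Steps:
c = -4121/3580 (c = (827 + 966*(-1/345))/(-716) = (827 - 14/5)*(-1/716) = (4121/5)*(-1/716) = -4121/3580 ≈ -1.1511)
a = 55093/31199700 (a = -4121/3580/(-249) + 1**3/(-350) = -4121/3580*(-1/249) + 1*(-1/350) = 4121/891420 - 1/350 = 55093/31199700 ≈ 0.0017658)
sqrt(723 + a) = sqrt(723 + 55093/31199700) = sqrt(22557438193/31199700) = sqrt(7037853043901421)/3119970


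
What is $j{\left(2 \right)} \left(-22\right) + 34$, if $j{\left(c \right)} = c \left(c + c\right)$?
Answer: $-142$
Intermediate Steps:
$j{\left(c \right)} = 2 c^{2}$ ($j{\left(c \right)} = c 2 c = 2 c^{2}$)
$j{\left(2 \right)} \left(-22\right) + 34 = 2 \cdot 2^{2} \left(-22\right) + 34 = 2 \cdot 4 \left(-22\right) + 34 = 8 \left(-22\right) + 34 = -176 + 34 = -142$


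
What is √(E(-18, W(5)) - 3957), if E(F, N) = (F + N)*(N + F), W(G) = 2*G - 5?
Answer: 2*I*√947 ≈ 61.547*I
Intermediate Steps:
W(G) = -5 + 2*G
E(F, N) = (F + N)² (E(F, N) = (F + N)*(F + N) = (F + N)²)
√(E(-18, W(5)) - 3957) = √((-18 + (-5 + 2*5))² - 3957) = √((-18 + (-5 + 10))² - 3957) = √((-18 + 5)² - 3957) = √((-13)² - 3957) = √(169 - 3957) = √(-3788) = 2*I*√947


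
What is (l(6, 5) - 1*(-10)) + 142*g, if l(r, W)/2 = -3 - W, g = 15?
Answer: 2124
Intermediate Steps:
l(r, W) = -6 - 2*W (l(r, W) = 2*(-3 - W) = -6 - 2*W)
(l(6, 5) - 1*(-10)) + 142*g = ((-6 - 2*5) - 1*(-10)) + 142*15 = ((-6 - 10) + 10) + 2130 = (-16 + 10) + 2130 = -6 + 2130 = 2124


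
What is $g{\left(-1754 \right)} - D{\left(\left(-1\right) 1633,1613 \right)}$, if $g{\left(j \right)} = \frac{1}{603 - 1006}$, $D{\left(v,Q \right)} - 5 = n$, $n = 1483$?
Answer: $- \frac{599665}{403} \approx -1488.0$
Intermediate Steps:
$D{\left(v,Q \right)} = 1488$ ($D{\left(v,Q \right)} = 5 + 1483 = 1488$)
$g{\left(j \right)} = - \frac{1}{403}$ ($g{\left(j \right)} = \frac{1}{-403} = - \frac{1}{403}$)
$g{\left(-1754 \right)} - D{\left(\left(-1\right) 1633,1613 \right)} = - \frac{1}{403} - 1488 = - \frac{599665}{403}$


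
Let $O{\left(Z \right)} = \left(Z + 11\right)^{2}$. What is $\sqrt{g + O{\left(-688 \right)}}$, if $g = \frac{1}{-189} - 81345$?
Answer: $\frac{5 \sqrt{59849979}}{63} \approx 613.99$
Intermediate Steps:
$O{\left(Z \right)} = \left(11 + Z\right)^{2}$
$g = - \frac{15374206}{189}$ ($g = - \frac{1}{189} - 81345 = - \frac{15374206}{189} \approx -81345.0$)
$\sqrt{g + O{\left(-688 \right)}} = \sqrt{- \frac{15374206}{189} + \left(11 - 688\right)^{2}} = \sqrt{- \frac{15374206}{189} + \left(-677\right)^{2}} = \sqrt{- \frac{15374206}{189} + 458329} = \sqrt{\frac{71249975}{189}} = \frac{5 \sqrt{59849979}}{63}$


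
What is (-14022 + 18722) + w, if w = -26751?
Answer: -22051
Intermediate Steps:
(-14022 + 18722) + w = (-14022 + 18722) - 26751 = 4700 - 26751 = -22051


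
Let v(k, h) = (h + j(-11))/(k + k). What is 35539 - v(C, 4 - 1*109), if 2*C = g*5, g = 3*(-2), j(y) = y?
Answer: 533027/15 ≈ 35535.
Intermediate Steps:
g = -6
C = -15 (C = (-6*5)/2 = (1/2)*(-30) = -15)
v(k, h) = (-11 + h)/(2*k) (v(k, h) = (h - 11)/(k + k) = (-11 + h)/((2*k)) = (-11 + h)*(1/(2*k)) = (-11 + h)/(2*k))
35539 - v(C, 4 - 1*109) = 35539 - (-11 + (4 - 1*109))/(2*(-15)) = 35539 - (-1)*(-11 + (4 - 109))/(2*15) = 35539 - (-1)*(-11 - 105)/(2*15) = 35539 - (-1)*(-116)/(2*15) = 35539 - 1*58/15 = 35539 - 58/15 = 533027/15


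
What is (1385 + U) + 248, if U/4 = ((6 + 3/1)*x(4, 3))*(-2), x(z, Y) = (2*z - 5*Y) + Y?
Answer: 1921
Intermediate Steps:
x(z, Y) = -4*Y + 2*z (x(z, Y) = (-5*Y + 2*z) + Y = -4*Y + 2*z)
U = 288 (U = 4*(((6 + 3/1)*(-4*3 + 2*4))*(-2)) = 4*(((6 + 3*1)*(-12 + 8))*(-2)) = 4*(((6 + 3)*(-4))*(-2)) = 4*((9*(-4))*(-2)) = 4*(-36*(-2)) = 4*72 = 288)
(1385 + U) + 248 = (1385 + 288) + 248 = 1673 + 248 = 1921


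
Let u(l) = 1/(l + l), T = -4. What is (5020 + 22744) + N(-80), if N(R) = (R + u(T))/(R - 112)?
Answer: 42646145/1536 ≈ 27764.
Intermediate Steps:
u(l) = 1/(2*l)
N(R) = (-⅛ + R)/(-112 + R) (N(R) = (R + (½)/(-4))/(R - 112) = (R + (½)*(-¼))/(-112 + R) = (R - ⅛)/(-112 + R) = (-⅛ + R)/(-112 + R))
(5020 + 22744) + N(-80) = (5020 + 22744) + (-⅛ - 80)/(-112 - 80) = 27764 - 641/8/(-192) = 27764 - 1/192*(-641/8) = 27764 + 641/1536 = 42646145/1536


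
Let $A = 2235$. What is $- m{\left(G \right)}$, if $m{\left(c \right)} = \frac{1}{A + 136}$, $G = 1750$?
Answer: $- \frac{1}{2371} \approx -0.00042176$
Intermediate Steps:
$m{\left(c \right)} = \frac{1}{2371}$ ($m{\left(c \right)} = \frac{1}{2235 + 136} = \frac{1}{2371}$)
$- m{\left(G \right)} = \left(-1\right) \frac{1}{2371} = - \frac{1}{2371}$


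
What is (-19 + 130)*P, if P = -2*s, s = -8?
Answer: 1776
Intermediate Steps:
P = 16 (P = -2*(-8) = 16)
(-19 + 130)*P = (-19 + 130)*16 = 111*16 = 1776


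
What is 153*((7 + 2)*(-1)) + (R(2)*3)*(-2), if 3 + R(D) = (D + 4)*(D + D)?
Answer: -1503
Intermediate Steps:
R(D) = -3 + 2*D*(4 + D) (R(D) = -3 + (D + 4)*(D + D) = -3 + (4 + D)*(2*D) = -3 + 2*D*(4 + D))
153*((7 + 2)*(-1)) + (R(2)*3)*(-2) = 153*((7 + 2)*(-1)) + ((-3 + 2*2**2 + 8*2)*3)*(-2) = 153*(9*(-1)) + ((-3 + 2*4 + 16)*3)*(-2) = 153*(-9) + ((-3 + 8 + 16)*3)*(-2) = -1377 + (21*3)*(-2) = -1377 + 63*(-2) = -1377 - 126 = -1503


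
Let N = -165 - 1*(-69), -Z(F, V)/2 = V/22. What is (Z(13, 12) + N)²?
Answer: 1140624/121 ≈ 9426.6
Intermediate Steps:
Z(F, V) = -V/11 (Z(F, V) = -2*V/22 = -V/11)
N = -96 (N = -165 + 69 = -96)
(Z(13, 12) + N)² = (-1/11*12 - 96)² = (-12/11 - 96)² = (-1068/11)² = 1140624/121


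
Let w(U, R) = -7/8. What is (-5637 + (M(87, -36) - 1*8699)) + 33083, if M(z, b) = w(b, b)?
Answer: 149969/8 ≈ 18746.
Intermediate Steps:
w(U, R) = -7/8 (w(U, R) = -7*1/8 = -7/8)
M(z, b) = -7/8
(-5637 + (M(87, -36) - 1*8699)) + 33083 = (-5637 + (-7/8 - 1*8699)) + 33083 = (-5637 + (-7/8 - 8699)) + 33083 = (-5637 - 69599/8) + 33083 = -114695/8 + 33083 = 149969/8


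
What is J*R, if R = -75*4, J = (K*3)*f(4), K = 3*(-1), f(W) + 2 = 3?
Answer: 2700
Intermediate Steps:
f(W) = 1 (f(W) = -2 + 3 = 1)
K = -3
J = -9 (J = -3*3*1 = -9*1 = -9)
R = -300
J*R = -9*(-300) = 2700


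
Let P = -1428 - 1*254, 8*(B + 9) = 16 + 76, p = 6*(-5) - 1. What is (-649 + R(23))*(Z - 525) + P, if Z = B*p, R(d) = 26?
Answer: 747351/2 ≈ 3.7368e+5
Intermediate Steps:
p = -31 (p = -30 - 1 = -31)
B = 5/2 (B = -9 + (16 + 76)/8 = -9 + (⅛)*92 = -9 + 23/2 = 5/2 ≈ 2.5000)
P = -1682 (P = -1428 - 254 = -1682)
Z = -155/2 (Z = (5/2)*(-31) = -155/2 ≈ -77.500)
(-649 + R(23))*(Z - 525) + P = (-649 + 26)*(-155/2 - 525) - 1682 = -623*(-1205/2) - 1682 = 750715/2 - 1682 = 747351/2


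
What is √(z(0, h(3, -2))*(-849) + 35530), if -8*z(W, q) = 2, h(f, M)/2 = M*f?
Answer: √142969/2 ≈ 189.06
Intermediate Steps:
h(f, M) = 2*M*f (h(f, M) = 2*(M*f) = 2*M*f)
z(W, q) = -¼ (z(W, q) = -⅛*2 = -¼)
√(z(0, h(3, -2))*(-849) + 35530) = √(-¼*(-849) + 35530) = √(849/4 + 35530) = √(142969/4) = √142969/2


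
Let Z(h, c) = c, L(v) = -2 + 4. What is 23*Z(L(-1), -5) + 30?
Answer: -85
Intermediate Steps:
L(v) = 2
23*Z(L(-1), -5) + 30 = 23*(-5) + 30 = -115 + 30 = -85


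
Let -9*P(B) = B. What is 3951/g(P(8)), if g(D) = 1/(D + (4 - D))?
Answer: 15804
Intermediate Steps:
P(B) = -B/9
g(D) = 1/4
3951/g(P(8)) = 3951/(1/4) = 3951*4 = 15804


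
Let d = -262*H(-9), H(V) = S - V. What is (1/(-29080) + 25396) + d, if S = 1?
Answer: 662326079/29080 ≈ 22776.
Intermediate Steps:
H(V) = 1 - V
d = -2620 (d = -262*(1 - 1*(-9)) = -262*(1 + 9) = -262*10 = -2620)
(1/(-29080) + 25396) + d = (1/(-29080) + 25396) - 2620 = (-1/29080 + 25396) - 2620 = 738515679/29080 - 2620 = 662326079/29080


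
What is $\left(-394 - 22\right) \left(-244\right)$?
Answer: $101504$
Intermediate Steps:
$\left(-394 - 22\right) \left(-244\right) = \left(-416\right) \left(-244\right) = 101504$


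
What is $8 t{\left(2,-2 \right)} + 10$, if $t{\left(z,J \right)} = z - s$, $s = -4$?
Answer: $58$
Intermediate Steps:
$t{\left(z,J \right)} = 4 + z$ ($t{\left(z,J \right)} = z - -4 = z + 4 = 4 + z$)
$8 t{\left(2,-2 \right)} + 10 = 8 \left(4 + 2\right) + 10 = 8 \cdot 6 + 10 = 48 + 10 = 58$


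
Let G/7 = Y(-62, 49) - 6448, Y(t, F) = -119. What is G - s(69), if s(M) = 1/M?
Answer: -3171862/69 ≈ -45969.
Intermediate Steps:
G = -45969 (G = 7*(-119 - 6448) = 7*(-6567) = -45969)
G - s(69) = -45969 - 1/69 = -3171862/69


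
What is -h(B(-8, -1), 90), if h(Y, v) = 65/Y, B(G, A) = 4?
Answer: -65/4 ≈ -16.250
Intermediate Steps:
-h(B(-8, -1), 90) = -65/4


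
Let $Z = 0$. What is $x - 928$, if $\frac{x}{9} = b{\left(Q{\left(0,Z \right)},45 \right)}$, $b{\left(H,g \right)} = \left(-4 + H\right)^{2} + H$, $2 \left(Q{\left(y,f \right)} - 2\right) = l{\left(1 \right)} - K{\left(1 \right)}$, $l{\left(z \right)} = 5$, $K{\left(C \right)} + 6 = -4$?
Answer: $- \frac{2281}{4} \approx -570.25$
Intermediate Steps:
$K{\left(C \right)} = -10$ ($K{\left(C \right)} = -6 - 4 = -10$)
$Q{\left(y,f \right)} = \frac{19}{2}$ ($Q{\left(y,f \right)} = 2 + \frac{5 - -10}{2} = 2 + \frac{5 + 10}{2} = 2 + \frac{1}{2} \cdot 15 = 2 + \frac{15}{2} = \frac{19}{2}$)
$b{\left(H,g \right)} = H + \left(-4 + H\right)^{2}$
$x = \frac{1431}{4}$ ($x = 9 \left(\frac{19}{2} + \left(-4 + \frac{19}{2}\right)^{2}\right) = 9 \left(\frac{19}{2} + \left(\frac{11}{2}\right)^{2}\right) = 9 \left(\frac{19}{2} + \frac{121}{4}\right) = 9 \cdot \frac{159}{4} = \frac{1431}{4} \approx 357.75$)
$x - 928 = \frac{1431}{4} - 928 = - \frac{2281}{4}$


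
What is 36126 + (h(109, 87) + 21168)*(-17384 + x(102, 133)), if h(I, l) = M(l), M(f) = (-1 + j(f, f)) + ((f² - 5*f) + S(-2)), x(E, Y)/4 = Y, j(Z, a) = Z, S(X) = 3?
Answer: -478409006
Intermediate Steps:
x(E, Y) = 4*Y
M(f) = 2 + f² - 4*f (M(f) = (-1 + f) + ((f² - 5*f) + 3) = (-1 + f) + (3 + f² - 5*f) = 2 + f² - 4*f)
h(I, l) = 2 + l² - 4*l
36126 + (h(109, 87) + 21168)*(-17384 + x(102, 133)) = 36126 + ((2 + 87² - 4*87) + 21168)*(-17384 + 4*133) = 36126 + ((2 + 7569 - 348) + 21168)*(-17384 + 532) = 36126 + (7223 + 21168)*(-16852) = 36126 + 28391*(-16852) = 36126 - 478445132 = -478409006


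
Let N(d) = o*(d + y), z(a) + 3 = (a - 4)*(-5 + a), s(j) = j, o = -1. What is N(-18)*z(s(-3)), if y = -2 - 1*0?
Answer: 1060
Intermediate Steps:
y = -2 (y = -2 + 0 = -2)
z(a) = -3 + (-5 + a)*(-4 + a) (z(a) = -3 + (a - 4)*(-5 + a) = -3 + (-4 + a)*(-5 + a) = -3 + (-5 + a)*(-4 + a))
N(d) = 2 - d (N(d) = -(d - 2) = -(-2 + d) = 2 - d)
N(-18)*z(s(-3)) = (2 - 1*(-18))*(17 + (-3)² - 9*(-3)) = (2 + 18)*(17 + 9 + 27) = 20*53 = 1060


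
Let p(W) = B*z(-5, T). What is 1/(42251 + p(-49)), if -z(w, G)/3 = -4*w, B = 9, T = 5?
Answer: 1/41711 ≈ 2.3974e-5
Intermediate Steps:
z(w, G) = 12*w (z(w, G) = -(-12)*w = 12*w)
p(W) = -540 (p(W) = 9*(12*(-5)) = 9*(-60) = -540)
1/(42251 + p(-49)) = 1/(42251 - 540) = 1/41711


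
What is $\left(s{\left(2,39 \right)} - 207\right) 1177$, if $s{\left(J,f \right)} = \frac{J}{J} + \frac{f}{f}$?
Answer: $-241285$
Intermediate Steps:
$s{\left(J,f \right)} = 2$ ($s{\left(J,f \right)} = 1 + 1 = 2$)
$\left(s{\left(2,39 \right)} - 207\right) 1177 = \left(2 - 207\right) 1177 = \left(-205\right) 1177 = -241285$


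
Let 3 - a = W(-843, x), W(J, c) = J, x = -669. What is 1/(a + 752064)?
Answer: 1/752910 ≈ 1.3282e-6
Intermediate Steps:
a = 846 (a = 3 - 1*(-843) = 3 + 843 = 846)
1/(a + 752064) = 1/(846 + 752064) = 1/752910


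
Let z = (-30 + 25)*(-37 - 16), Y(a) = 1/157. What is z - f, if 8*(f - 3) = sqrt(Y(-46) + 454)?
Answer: 262 - sqrt(11190803)/1256 ≈ 259.34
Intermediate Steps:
Y(a) = 1/157
z = 265 (z = -5*(-53) = 265)
f = 3 + sqrt(11190803)/1256 (f = 3 + sqrt(1/157 + 454)/8 = 3 + sqrt(71279/157)/8 = 3 + (sqrt(11190803)/157)/8 = 3 + sqrt(11190803)/1256 ≈ 5.6634)
z - f = 265 - (3 + sqrt(11190803)/1256) = 265 + (-3 - sqrt(11190803)/1256) = 262 - sqrt(11190803)/1256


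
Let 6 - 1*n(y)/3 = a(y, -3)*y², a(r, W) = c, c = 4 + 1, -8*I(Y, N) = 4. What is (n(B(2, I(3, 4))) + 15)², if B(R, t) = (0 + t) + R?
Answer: 9/16 ≈ 0.56250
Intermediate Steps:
I(Y, N) = -½ (I(Y, N) = -⅛*4 = -½)
c = 5
a(r, W) = 5
B(R, t) = R + t (B(R, t) = t + R = R + t)
n(y) = 18 - 15*y²
(n(B(2, I(3, 4))) + 15)² = ((18 - 15*(2 - ½)²) + 15)² = ((18 - 15*(3/2)²) + 15)² = ((18 - 15*9/4) + 15)² = ((18 - 135/4) + 15)² = (-63/4 + 15)² = (-¾)² = 9/16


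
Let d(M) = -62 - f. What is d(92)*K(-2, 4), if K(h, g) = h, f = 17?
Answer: 158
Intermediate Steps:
d(M) = -79 (d(M) = -62 - 1*17 = -62 - 17 = -79)
d(92)*K(-2, 4) = -79*(-2) = 158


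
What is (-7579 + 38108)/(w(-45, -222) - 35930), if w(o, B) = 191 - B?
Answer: -30529/35517 ≈ -0.85956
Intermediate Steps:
(-7579 + 38108)/(w(-45, -222) - 35930) = (-7579 + 38108)/((191 - 1*(-222)) - 35930) = 30529/((191 + 222) - 35930) = 30529/(413 - 35930) = 30529/(-35517) = 30529*(-1/35517) = -30529/35517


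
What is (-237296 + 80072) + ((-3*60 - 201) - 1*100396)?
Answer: -258001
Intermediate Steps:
(-237296 + 80072) + ((-3*60 - 201) - 1*100396) = -157224 + ((-180 - 201) - 100396) = -157224 + (-381 - 100396) = -157224 - 100777 = -258001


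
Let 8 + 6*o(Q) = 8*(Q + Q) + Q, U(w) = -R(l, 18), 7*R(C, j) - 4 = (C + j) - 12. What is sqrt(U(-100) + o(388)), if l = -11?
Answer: sqrt(53809)/7 ≈ 33.138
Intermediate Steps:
R(C, j) = -8/7 + C/7 + j/7 (R(C, j) = 4/7 + ((C + j) - 12)/7 = 4/7 + (-12 + C + j)/7 = 4/7 + (-12/7 + C/7 + j/7) = -8/7 + C/7 + j/7)
U(w) = 1/7 (U(w) = -(-8/7 + (1/7)*(-11) + (1/7)*18) = -(-8/7 - 11/7 + 18/7) = -1*(-1/7) = 1/7)
o(Q) = -4/3 + 17*Q/6 (o(Q) = -4/3 + (8*(Q + Q) + Q)/6 = -4/3 + (8*(2*Q) + Q)/6 = -4/3 + (16*Q + Q)/6 = -4/3 + (17*Q)/6 = -4/3 + 17*Q/6)
sqrt(U(-100) + o(388)) = sqrt(1/7 + (-4/3 + (17/6)*388)) = sqrt(1/7 + (-4/3 + 3298/3)) = sqrt(1/7 + 1098) = sqrt(7687/7) = sqrt(53809)/7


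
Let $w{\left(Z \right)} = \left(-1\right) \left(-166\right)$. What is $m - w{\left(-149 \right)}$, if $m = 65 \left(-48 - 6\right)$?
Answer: $-3676$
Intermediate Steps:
$m = -3510$ ($m = 65 \left(-54\right) = -3510$)
$w{\left(Z \right)} = 166$
$m - w{\left(-149 \right)} = -3510 - 166 = -3676$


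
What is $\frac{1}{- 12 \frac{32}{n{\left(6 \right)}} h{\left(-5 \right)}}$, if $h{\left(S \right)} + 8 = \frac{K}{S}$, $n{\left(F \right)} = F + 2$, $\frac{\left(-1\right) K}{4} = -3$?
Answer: $\frac{5}{2496} \approx 0.0020032$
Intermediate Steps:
$K = 12$ ($K = \left(-4\right) \left(-3\right) = 12$)
$n{\left(F \right)} = 2 + F$
$h{\left(S \right)} = -8 + \frac{12}{S}$
$\frac{1}{- 12 \frac{32}{n{\left(6 \right)}} h{\left(-5 \right)}} = \frac{1}{- 12 \frac{32}{2 + 6} \left(-8 + \frac{12}{-5}\right)} = \frac{1}{- 12 \cdot \frac{32}{8} \left(-8 + 12 \left(- \frac{1}{5}\right)\right)} = \frac{1}{- 12 \cdot 32 \cdot \frac{1}{8} \left(-8 - \frac{12}{5}\right)} = \frac{1}{\left(-12\right) 4 \left(- \frac{52}{5}\right)} = \frac{1}{\left(-48\right) \left(- \frac{52}{5}\right)} = \frac{1}{\frac{2496}{5}} = \frac{5}{2496}$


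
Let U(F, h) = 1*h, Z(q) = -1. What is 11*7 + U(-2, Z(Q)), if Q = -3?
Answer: 76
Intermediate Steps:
U(F, h) = h
11*7 + U(-2, Z(Q)) = 11*7 - 1 = 77 - 1 = 76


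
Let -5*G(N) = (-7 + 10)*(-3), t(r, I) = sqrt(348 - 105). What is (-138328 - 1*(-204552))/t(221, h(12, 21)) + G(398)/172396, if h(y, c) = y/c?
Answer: 9/861980 + 66224*sqrt(3)/27 ≈ 4248.3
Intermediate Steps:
t(r, I) = 9*sqrt(3) (t(r, I) = sqrt(243) = 9*sqrt(3))
G(N) = 9/5 (G(N) = -(-7 + 10)*(-3)/5 = -3*(-3)/5 = -1/5*(-9) = 9/5)
(-138328 - 1*(-204552))/t(221, h(12, 21)) + G(398)/172396 = (-138328 - 1*(-204552))/((9*sqrt(3))) + (9/5)/172396 = (-138328 + 204552)*(sqrt(3)/27) + (9/5)*(1/172396) = 66224*(sqrt(3)/27) + 9/861980 = 66224*sqrt(3)/27 + 9/861980 = 9/861980 + 66224*sqrt(3)/27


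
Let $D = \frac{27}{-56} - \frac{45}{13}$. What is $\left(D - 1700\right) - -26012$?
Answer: $\frac{17696265}{728} \approx 24308.0$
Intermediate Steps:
$D = - \frac{2871}{728}$ ($D = 27 \left(- \frac{1}{56}\right) - \frac{45}{13} = - \frac{27}{56} - \frac{45}{13} = - \frac{2871}{728} \approx -3.9437$)
$\left(D - 1700\right) - -26012 = \left(- \frac{2871}{728} - 1700\right) - -26012 = \left(- \frac{2871}{728} - 1700\right) + 26012 = - \frac{1240471}{728} + 26012 = \frac{17696265}{728}$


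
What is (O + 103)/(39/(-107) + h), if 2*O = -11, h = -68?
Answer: -4173/2926 ≈ -1.4262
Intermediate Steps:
O = -11/2 (O = (½)*(-11) = -11/2 ≈ -5.5000)
(O + 103)/(39/(-107) + h) = (-11/2 + 103)/(39/(-107) - 68) = (195/2)/(39*(-1/107) - 68) = (195/2)/(-39/107 - 68) = (195/2)/(-7315/107) = -107/7315*195/2 = -4173/2926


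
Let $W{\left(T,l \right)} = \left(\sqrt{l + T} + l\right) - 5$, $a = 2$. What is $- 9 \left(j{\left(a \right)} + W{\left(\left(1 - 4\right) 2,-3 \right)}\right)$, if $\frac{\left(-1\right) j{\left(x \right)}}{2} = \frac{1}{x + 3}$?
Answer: $\frac{378}{5} - 27 i \approx 75.6 - 27.0 i$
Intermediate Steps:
$W{\left(T,l \right)} = -5 + l + \sqrt{T + l}$ ($W{\left(T,l \right)} = \left(\sqrt{T + l} + l\right) - 5 = \left(l + \sqrt{T + l}\right) - 5 = -5 + l + \sqrt{T + l}$)
$j{\left(x \right)} = - \frac{2}{3 + x}$ ($j{\left(x \right)} = - \frac{2}{x + 3} = - \frac{2}{3 + x}$)
$- 9 \left(j{\left(a \right)} + W{\left(\left(1 - 4\right) 2,-3 \right)}\right) = - 9 \left(- \frac{2}{3 + 2} - \left(8 - \sqrt{\left(1 - 4\right) 2 - 3}\right)\right) = - 9 \left(- \frac{2}{5} - \left(8 - \sqrt{\left(-3\right) 2 - 3}\right)\right) = - 9 \left(\left(-2\right) \frac{1}{5} - \left(8 - \sqrt{-6 - 3}\right)\right) = - 9 \left(- \frac{2}{5} - \left(8 - 3 i\right)\right) = - 9 \left(- \frac{42}{5} + 3 i\right) = \frac{378}{5} - 27 i$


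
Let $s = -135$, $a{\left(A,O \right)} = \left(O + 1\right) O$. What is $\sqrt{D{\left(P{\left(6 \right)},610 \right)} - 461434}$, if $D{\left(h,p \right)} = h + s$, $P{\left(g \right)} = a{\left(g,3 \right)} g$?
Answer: $i \sqrt{461497} \approx 679.34 i$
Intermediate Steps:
$a{\left(A,O \right)} = O \left(1 + O\right)$ ($a{\left(A,O \right)} = \left(1 + O\right) O = O \left(1 + O\right)$)
$P{\left(g \right)} = 12 g$ ($P{\left(g \right)} = 3 \left(1 + 3\right) g = 3 \cdot 4 g = 12 g$)
$D{\left(h,p \right)} = -135 + h$ ($D{\left(h,p \right)} = h - 135 = -135 + h$)
$\sqrt{D{\left(P{\left(6 \right)},610 \right)} - 461434} = \sqrt{\left(-135 + 12 \cdot 6\right) - 461434} = \sqrt{\left(-135 + 72\right) - 461434} = \sqrt{-63 - 461434} = \sqrt{-461497} = i \sqrt{461497}$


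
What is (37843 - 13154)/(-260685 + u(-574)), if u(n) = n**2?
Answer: 24689/68791 ≈ 0.35890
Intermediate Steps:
(37843 - 13154)/(-260685 + u(-574)) = (37843 - 13154)/(-260685 + (-574)**2) = 24689/(-260685 + 329476) = 24689/68791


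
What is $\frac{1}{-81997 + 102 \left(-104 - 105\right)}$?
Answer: $- \frac{1}{103315} \approx -9.6791 \cdot 10^{-6}$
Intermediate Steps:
$\frac{1}{-81997 + 102 \left(-104 - 105\right)} = \frac{1}{-81997 + 102 \left(-209\right)} = \frac{1}{-81997 - 21318} = \frac{1}{-103315} = - \frac{1}{103315}$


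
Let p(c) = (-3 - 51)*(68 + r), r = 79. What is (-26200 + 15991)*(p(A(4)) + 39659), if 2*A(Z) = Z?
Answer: -323839689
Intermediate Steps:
A(Z) = Z/2
p(c) = -7938 (p(c) = (-3 - 51)*(68 + 79) = -54*147 = -7938)
(-26200 + 15991)*(p(A(4)) + 39659) = (-26200 + 15991)*(-7938 + 39659) = -10209*31721 = -323839689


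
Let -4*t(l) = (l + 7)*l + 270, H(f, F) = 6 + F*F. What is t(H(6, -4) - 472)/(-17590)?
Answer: 9981/3518 ≈ 2.8371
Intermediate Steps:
H(f, F) = 6 + F²
t(l) = -135/2 - l*(7 + l)/4 (t(l) = -((l + 7)*l + 270)/4 = -((7 + l)*l + 270)/4 = -(l*(7 + l) + 270)/4 = -(270 + l*(7 + l))/4 = -135/2 - l*(7 + l)/4)
t(H(6, -4) - 472)/(-17590) = (-135/2 - 7*((6 + (-4)²) - 472)/4 - ((6 + (-4)²) - 472)²/4)/(-17590) = (-135/2 - 7*((6 + 16) - 472)/4 - ((6 + 16) - 472)²/4)*(-1/17590) = (-135/2 - 7*(22 - 472)/4 - (22 - 472)²/4)*(-1/17590) = (-135/2 - 7/4*(-450) - ¼*(-450)²)*(-1/17590) = (-135/2 + 1575/2 - ¼*202500)*(-1/17590) = (-135/2 + 1575/2 - 50625)*(-1/17590) = -49905*(-1/17590) = 9981/3518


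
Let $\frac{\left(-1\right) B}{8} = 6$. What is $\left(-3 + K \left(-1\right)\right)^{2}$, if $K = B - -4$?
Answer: $1681$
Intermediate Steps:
$B = -48$ ($B = \left(-8\right) 6 = -48$)
$K = -44$ ($K = -48 - -4 = -48 + 4 = -44$)
$\left(-3 + K \left(-1\right)\right)^{2} = \left(-3 - -44\right)^{2} = \left(-3 + 44\right)^{2} = 41^{2} = 1681$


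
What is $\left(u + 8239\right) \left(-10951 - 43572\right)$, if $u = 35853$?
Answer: $-2404028116$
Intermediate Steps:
$\left(u + 8239\right) \left(-10951 - 43572\right) = \left(35853 + 8239\right) \left(-10951 - 43572\right) = 44092 \left(-54523\right) = -2404028116$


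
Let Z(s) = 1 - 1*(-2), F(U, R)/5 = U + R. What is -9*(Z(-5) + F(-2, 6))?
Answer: -207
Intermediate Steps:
F(U, R) = 5*R + 5*U (F(U, R) = 5*(U + R) = 5*(R + U) = 5*R + 5*U)
Z(s) = 3 (Z(s) = 1 + 2 = 3)
-9*(Z(-5) + F(-2, 6)) = -9*(3 + (5*6 + 5*(-2))) = -9*(3 + (30 - 10)) = -9*(3 + 20) = -9*23 = -207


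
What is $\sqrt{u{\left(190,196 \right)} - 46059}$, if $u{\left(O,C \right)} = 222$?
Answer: $3 i \sqrt{5093} \approx 214.1 i$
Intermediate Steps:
$\sqrt{u{\left(190,196 \right)} - 46059} = \sqrt{222 - 46059} = \sqrt{-45837} = 3 i \sqrt{5093}$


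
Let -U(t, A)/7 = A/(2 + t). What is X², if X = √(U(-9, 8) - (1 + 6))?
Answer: 1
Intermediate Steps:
U(t, A) = -7*A/(2 + t)
X = 1 (X = √(-7*8/(2 - 9) - (1 + 6)) = √(-7*8/(-7) - 1*7) = √(-7*8*(-⅐) - 7) = √(8 - 7) = √1 = 1)
X² = 1² = 1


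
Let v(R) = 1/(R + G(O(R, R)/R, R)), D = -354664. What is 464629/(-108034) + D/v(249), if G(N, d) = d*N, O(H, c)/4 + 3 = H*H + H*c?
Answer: -19014009569951749/108034 ≈ -1.7600e+11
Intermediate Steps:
O(H, c) = -12 + 4*H**2 + 4*H*c (O(H, c) = -12 + 4*(H*H + H*c) = -12 + 4*(H**2 + H*c) = -12 + (4*H**2 + 4*H*c) = -12 + 4*H**2 + 4*H*c)
G(N, d) = N*d
v(R) = 1/(-12 + R + 8*R**2) (v(R) = 1/(R + ((-12 + 4*R**2 + 4*R*R)/R)*R) = 1/(R + ((-12 + 4*R**2 + 4*R**2)/R)*R) = 1/(R + ((-12 + 8*R**2)/R)*R) = 1/(R + (-12 + 8*R**2)) = 1/(-12 + R + 8*R**2))
464629/(-108034) + D/v(249) = 464629/(-108034) - 354664/(1/(-12 + 249 + 8*249**2)) = 464629*(-1/108034) - 354664/(1/(-12 + 249 + 8*62001)) = -464629/108034 - 354664/(1/(-12 + 249 + 496008)) = -464629/108034 - 354664/(1/496245) = -464629/108034 - 354664/1/496245 = -464629/108034 - 354664*496245 = -464629/108034 - 176000236680 = -19014009569951749/108034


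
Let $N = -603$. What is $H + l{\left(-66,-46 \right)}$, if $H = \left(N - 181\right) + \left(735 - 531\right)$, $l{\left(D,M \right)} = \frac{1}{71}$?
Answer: $- \frac{41179}{71} \approx -579.99$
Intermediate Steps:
$l{\left(D,M \right)} = \frac{1}{71}$
$H = -580$ ($H = \left(-603 - 181\right) + \left(735 - 531\right) = -784 + \left(735 - 531\right) = -784 + 204 = -580$)
$H + l{\left(-66,-46 \right)} = -580 + \frac{1}{71} = - \frac{41179}{71}$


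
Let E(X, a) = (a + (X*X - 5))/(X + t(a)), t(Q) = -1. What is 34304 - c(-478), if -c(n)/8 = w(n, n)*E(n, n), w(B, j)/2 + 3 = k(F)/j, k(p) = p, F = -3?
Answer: 6537311672/114481 ≈ 57104.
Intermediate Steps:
w(B, j) = -6 - 6/j (w(B, j) = -6 + 2*(-3/j) = -6 - 6/j)
E(X, a) = (-5 + a + X²)/(-1 + X) (E(X, a) = (a + (X*X - 5))/(X - 1) = (a + (X² - 5))/(-1 + X) = (a + (-5 + X²))/(-1 + X) = (-5 + a + X²)/(-1 + X))
c(n) = -8*(-6 - 6/n)*(-5 + n + n²)/(-1 + n)
34304 - c(-478) = 34304 - 48*(1 - 478)*(-5 - 478 + (-478)²)/((-478)*(-1 - 478)) = 34304 - 48*(-1)*(-477)*(-5 - 478 + 228484)/(478*(-479)) = 34304 - 48*(-1)*(-1)*(-477)*228001/(478*479) = 34304 - 1*(-2610155448/114481) = 34304 + 2610155448/114481 = 6537311672/114481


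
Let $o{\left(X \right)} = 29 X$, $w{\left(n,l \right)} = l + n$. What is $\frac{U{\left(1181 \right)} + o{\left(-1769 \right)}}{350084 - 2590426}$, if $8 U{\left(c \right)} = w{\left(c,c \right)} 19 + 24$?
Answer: $\frac{182753}{8961368} \approx 0.020393$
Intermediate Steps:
$U{\left(c \right)} = 3 + \frac{19 c}{4}$ ($U{\left(c \right)} = \frac{\left(c + c\right) 19 + 24}{8} = \frac{2 c 19 + 24}{8} = \frac{38 c + 24}{8} = \frac{24 + 38 c}{8} = 3 + \frac{19 c}{4}$)
$\frac{U{\left(1181 \right)} + o{\left(-1769 \right)}}{350084 - 2590426} = \frac{\left(3 + \frac{19}{4} \cdot 1181\right) + 29 \left(-1769\right)}{350084 - 2590426} = \frac{\left(3 + \frac{22439}{4}\right) - 51301}{-2240342} = \left(\frac{22451}{4} - 51301\right) \left(- \frac{1}{2240342}\right) = \left(- \frac{182753}{4}\right) \left(- \frac{1}{2240342}\right) = \frac{182753}{8961368}$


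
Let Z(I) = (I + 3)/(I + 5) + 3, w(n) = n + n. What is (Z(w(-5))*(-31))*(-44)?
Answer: 30008/5 ≈ 6001.6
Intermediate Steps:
w(n) = 2*n
Z(I) = 3 + (3 + I)/(5 + I) (Z(I) = (3 + I)/(5 + I) + 3 = 3 + (3 + I)/(5 + I))
(Z(w(-5))*(-31))*(-44) = ((2*(9 + 2*(2*(-5)))/(5 + 2*(-5)))*(-31))*(-44) = ((2*(9 + 2*(-10))/(5 - 10))*(-31))*(-44) = ((2*(9 - 20)/(-5))*(-31))*(-44) = ((2*(-1/5)*(-11))*(-31))*(-44) = ((22/5)*(-31))*(-44) = -682/5*(-44) = 30008/5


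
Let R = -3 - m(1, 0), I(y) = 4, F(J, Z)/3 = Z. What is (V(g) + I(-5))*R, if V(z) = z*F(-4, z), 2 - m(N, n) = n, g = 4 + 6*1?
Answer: -1520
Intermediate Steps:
F(J, Z) = 3*Z
g = 10 (g = 4 + 6 = 10)
m(N, n) = 2 - n
V(z) = 3*z² (V(z) = z*(3*z) = 3*z²)
R = -5 (R = -3 - (2 - 1*0) = -3 - (2 + 0) = -3 - 1*2 = -3 - 2 = -5)
(V(g) + I(-5))*R = (3*10² + 4)*(-5) = (3*100 + 4)*(-5) = (300 + 4)*(-5) = 304*(-5) = -1520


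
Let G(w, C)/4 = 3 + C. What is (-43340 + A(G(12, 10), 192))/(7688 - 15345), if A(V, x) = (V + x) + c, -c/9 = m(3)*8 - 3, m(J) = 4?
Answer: 43357/7657 ≈ 5.6624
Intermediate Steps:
c = -261 (c = -9*(4*8 - 3) = -9*(32 - 3) = -9*29 = -261)
G(w, C) = 12 + 4*C (G(w, C) = 4*(3 + C) = 12 + 4*C)
A(V, x) = -261 + V + x (A(V, x) = (V + x) - 261 = -261 + V + x)
(-43340 + A(G(12, 10), 192))/(7688 - 15345) = (-43340 + (-261 + (12 + 4*10) + 192))/(7688 - 15345) = (-43340 + (-261 + (12 + 40) + 192))/(-7657) = (-43340 + (-261 + 52 + 192))*(-1/7657) = (-43340 - 17)*(-1/7657) = -43357*(-1/7657) = 43357/7657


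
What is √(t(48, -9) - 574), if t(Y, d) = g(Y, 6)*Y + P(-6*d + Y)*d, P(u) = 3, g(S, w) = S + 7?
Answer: √2039 ≈ 45.155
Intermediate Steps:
g(S, w) = 7 + S
t(Y, d) = 3*d + Y*(7 + Y) (t(Y, d) = (7 + Y)*Y + 3*d = Y*(7 + Y) + 3*d = 3*d + Y*(7 + Y))
√(t(48, -9) - 574) = √((3*(-9) + 48*(7 + 48)) - 574) = √((-27 + 48*55) - 574) = √((-27 + 2640) - 574) = √(2613 - 574) = √2039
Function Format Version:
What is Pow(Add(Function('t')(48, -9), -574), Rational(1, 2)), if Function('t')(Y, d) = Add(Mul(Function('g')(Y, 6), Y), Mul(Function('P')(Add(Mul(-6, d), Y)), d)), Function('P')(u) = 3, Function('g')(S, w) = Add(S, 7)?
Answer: Pow(2039, Rational(1, 2)) ≈ 45.155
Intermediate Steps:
Function('g')(S, w) = Add(7, S)
Function('t')(Y, d) = Add(Mul(3, d), Mul(Y, Add(7, Y))) (Function('t')(Y, d) = Add(Mul(Add(7, Y), Y), Mul(3, d)) = Add(Mul(Y, Add(7, Y)), Mul(3, d)) = Add(Mul(3, d), Mul(Y, Add(7, Y))))
Pow(Add(Function('t')(48, -9), -574), Rational(1, 2)) = Pow(Add(Add(Mul(3, -9), Mul(48, Add(7, 48))), -574), Rational(1, 2)) = Pow(Add(Add(-27, Mul(48, 55)), -574), Rational(1, 2)) = Pow(Add(Add(-27, 2640), -574), Rational(1, 2)) = Pow(Add(2613, -574), Rational(1, 2)) = Pow(2039, Rational(1, 2))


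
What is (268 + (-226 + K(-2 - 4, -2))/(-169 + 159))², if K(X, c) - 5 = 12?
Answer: 8346321/100 ≈ 83463.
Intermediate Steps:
K(X, c) = 17 (K(X, c) = 5 + 12 = 17)
(268 + (-226 + K(-2 - 4, -2))/(-169 + 159))² = (268 + (-226 + 17)/(-169 + 159))² = (268 - 209/(-10))² = (268 - 209*(-⅒))² = (268 + 209/10)² = (2889/10)² = 8346321/100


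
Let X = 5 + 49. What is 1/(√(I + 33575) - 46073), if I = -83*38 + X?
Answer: -46073/2122690854 - 5*√1219/2122690854 ≈ -2.1787e-5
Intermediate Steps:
X = 54
I = -3100 (I = -83*38 + 54 = -3154 + 54 = -3100)
1/(√(I + 33575) - 46073) = 1/(√(-3100 + 33575) - 46073) = 1/(√30475 - 46073) = 1/(5*√1219 - 46073) = 1/(-46073 + 5*√1219)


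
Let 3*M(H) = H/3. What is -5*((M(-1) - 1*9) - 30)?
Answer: 1760/9 ≈ 195.56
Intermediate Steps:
M(H) = H/9 (M(H) = (H/3)/3 = H/9)
-5*((M(-1) - 1*9) - 30) = -5*(((⅑)*(-1) - 1*9) - 30) = -5*((-⅑ - 9) - 30) = -5*(-82/9 - 30) = -5*(-352/9) = 1760/9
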